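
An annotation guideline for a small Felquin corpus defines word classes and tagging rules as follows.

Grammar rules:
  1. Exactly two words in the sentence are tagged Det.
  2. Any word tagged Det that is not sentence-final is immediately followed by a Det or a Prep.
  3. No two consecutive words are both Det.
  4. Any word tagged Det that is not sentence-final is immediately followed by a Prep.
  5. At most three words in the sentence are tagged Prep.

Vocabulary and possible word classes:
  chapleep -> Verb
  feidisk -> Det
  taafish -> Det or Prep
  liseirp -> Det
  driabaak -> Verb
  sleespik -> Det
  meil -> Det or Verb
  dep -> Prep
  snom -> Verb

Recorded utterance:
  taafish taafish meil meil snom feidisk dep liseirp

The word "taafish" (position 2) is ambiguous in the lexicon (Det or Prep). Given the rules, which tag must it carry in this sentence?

Prep

Candidates per position — 1:taafish {Det,Prep}; 2:taafish {Det,Prep}; 3:meil {Det,Verb}; 4:meil {Det,Verb}; 5:snom {Verb}; 6:feidisk {Det}; 7:dep {Prep}; 8:liseirp {Det}.
Position 1: Det is ruled out by rule 1; that leaves Prep.
Position 2: Det is ruled out by rule 1; that leaves Prep.
Position 3: Det is ruled out by rule 1; that leaves Verb.
Position 4: Det is ruled out by rule 1; that leaves Verb.
The only consistent sequence is: Prep Prep Verb Verb Verb Det Prep Det.
Checking: rule 1 ok; rule 2 ok; rule 3 ok; rule 4 ok; rule 5 ok.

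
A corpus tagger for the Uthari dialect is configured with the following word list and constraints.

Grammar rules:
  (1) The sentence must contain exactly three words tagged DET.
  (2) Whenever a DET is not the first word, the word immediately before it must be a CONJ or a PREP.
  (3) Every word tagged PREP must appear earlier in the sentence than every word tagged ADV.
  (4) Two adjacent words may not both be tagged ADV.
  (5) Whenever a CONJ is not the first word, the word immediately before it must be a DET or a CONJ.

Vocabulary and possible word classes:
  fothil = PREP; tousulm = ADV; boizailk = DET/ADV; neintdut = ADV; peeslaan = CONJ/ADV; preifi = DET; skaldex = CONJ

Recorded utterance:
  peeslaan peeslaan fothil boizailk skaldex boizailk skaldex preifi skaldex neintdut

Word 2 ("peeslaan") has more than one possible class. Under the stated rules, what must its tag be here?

Candidates per position — 1:peeslaan {CONJ,ADV}; 2:peeslaan {CONJ,ADV}; 3:fothil {PREP}; 4:boizailk {DET,ADV}; 5:skaldex {CONJ}; 6:boizailk {DET,ADV}; 7:skaldex {CONJ}; 8:preifi {DET}; 9:skaldex {CONJ}; 10:neintdut {ADV}.
At position 1, choosing ADV makes rule 3 impossible to satisfy; hence CONJ.
At position 2, choosing ADV makes rule 3 impossible to satisfy; hence CONJ.
At position 4, choosing ADV makes rule 1 impossible to satisfy; hence DET.
At position 6, choosing ADV makes rule 1 impossible to satisfy; hence DET.
So the tagging must be: CONJ CONJ PREP DET CONJ DET CONJ DET CONJ ADV.
Verifying each rule — rule 1 holds; rule 2 holds; rule 3 holds; rule 4 holds; rule 5 holds.

CONJ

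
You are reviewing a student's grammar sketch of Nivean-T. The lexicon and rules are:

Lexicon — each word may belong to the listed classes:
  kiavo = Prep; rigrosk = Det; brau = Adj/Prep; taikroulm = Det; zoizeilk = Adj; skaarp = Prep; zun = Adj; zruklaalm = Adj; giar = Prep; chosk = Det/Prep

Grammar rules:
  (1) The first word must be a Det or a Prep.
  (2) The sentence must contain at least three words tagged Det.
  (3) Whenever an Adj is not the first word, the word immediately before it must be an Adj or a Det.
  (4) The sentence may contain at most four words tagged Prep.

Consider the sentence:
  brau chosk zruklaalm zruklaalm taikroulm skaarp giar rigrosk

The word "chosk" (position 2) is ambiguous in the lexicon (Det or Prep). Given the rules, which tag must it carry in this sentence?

Candidates per position — 1:brau {Adj,Prep}; 2:chosk {Det,Prep}; 3:zruklaalm {Adj}; 4:zruklaalm {Adj}; 5:taikroulm {Det}; 6:skaarp {Prep}; 7:giar {Prep}; 8:rigrosk {Det}.
If word 1 were Adj, no tagging could satisfy rule 1; so word 1 is Prep.
If word 2 were Prep, no tagging could satisfy rule 2; so word 2 is Det.
So the tagging must be: Prep Det Adj Adj Det Prep Prep Det.
Checking: rule 1 ok; rule 2 ok; rule 3 ok; rule 4 ok.

Det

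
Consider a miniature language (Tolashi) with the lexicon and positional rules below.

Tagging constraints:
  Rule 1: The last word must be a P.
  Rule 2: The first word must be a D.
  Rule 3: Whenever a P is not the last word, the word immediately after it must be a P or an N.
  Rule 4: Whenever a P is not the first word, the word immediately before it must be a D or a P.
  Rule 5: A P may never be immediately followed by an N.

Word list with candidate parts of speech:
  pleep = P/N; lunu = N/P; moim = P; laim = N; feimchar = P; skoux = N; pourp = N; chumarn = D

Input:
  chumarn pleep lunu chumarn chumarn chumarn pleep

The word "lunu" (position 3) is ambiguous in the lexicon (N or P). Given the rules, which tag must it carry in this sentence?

Candidates per position — 1:chumarn {D}; 2:pleep {P,N}; 3:lunu {N,P}; 4:chumarn {D}; 5:chumarn {D}; 6:chumarn {D}; 7:pleep {P,N}.
At position 3, choosing P makes rule 3 impossible to satisfy; hence N.
At position 7, choosing N makes rule 1 impossible to satisfy; hence P.
At position 2, choosing P makes rule 5 impossible to satisfy; hence N.
That leaves exactly one tagging: D N N D D D P.
Verifying each rule — rule 1 satisfied; rule 2 satisfied; rule 3 satisfied; rule 4 satisfied; rule 5 satisfied.

N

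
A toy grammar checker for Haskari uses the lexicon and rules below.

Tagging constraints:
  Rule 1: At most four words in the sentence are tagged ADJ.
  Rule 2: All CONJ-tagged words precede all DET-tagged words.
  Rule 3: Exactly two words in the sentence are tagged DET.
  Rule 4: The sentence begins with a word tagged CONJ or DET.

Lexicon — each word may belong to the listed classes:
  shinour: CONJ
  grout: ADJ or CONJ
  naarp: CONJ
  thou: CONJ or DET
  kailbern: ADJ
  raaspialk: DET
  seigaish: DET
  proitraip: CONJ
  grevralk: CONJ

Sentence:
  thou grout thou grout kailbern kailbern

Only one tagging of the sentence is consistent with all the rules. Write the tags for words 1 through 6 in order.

Candidates per position — 1:thou {CONJ,DET}; 2:grout {ADJ,CONJ}; 3:thou {CONJ,DET}; 4:grout {ADJ,CONJ}; 5:kailbern {ADJ}; 6:kailbern {ADJ}.
If word 1 were CONJ, no tagging could satisfy rule 3; so word 1 is DET.
If word 2 were CONJ, no tagging could satisfy rule 2; so word 2 is ADJ.
If word 3 were CONJ, no tagging could satisfy rule 2; so word 3 is DET.
If word 4 were CONJ, no tagging could satisfy rule 2; so word 4 is ADJ.
That leaves exactly one tagging: DET ADJ DET ADJ ADJ ADJ.
Check: rule 1 satisfied; rule 2 satisfied; rule 3 satisfied; rule 4 satisfied.

DET ADJ DET ADJ ADJ ADJ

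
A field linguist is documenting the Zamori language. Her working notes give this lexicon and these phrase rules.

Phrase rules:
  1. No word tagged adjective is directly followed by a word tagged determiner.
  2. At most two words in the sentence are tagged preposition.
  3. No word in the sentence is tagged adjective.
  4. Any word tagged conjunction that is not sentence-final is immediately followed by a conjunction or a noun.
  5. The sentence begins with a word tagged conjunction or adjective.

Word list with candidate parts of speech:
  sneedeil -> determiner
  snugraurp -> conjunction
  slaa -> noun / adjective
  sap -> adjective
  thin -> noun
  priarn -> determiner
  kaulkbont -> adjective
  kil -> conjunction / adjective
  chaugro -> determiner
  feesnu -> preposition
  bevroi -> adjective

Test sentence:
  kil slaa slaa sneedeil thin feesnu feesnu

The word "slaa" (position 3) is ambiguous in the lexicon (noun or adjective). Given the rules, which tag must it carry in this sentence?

noun

Candidates per position — 1:kil {conjunction,adjective}; 2:slaa {noun,adjective}; 3:slaa {noun,adjective}; 4:sneedeil {determiner}; 5:thin {noun}; 6:feesnu {preposition}; 7:feesnu {preposition}.
Word 1 cannot be adjective — rule 3 would then fail for every completion. It is conjunction.
Word 2 cannot be adjective — rule 3 would then fail for every completion. It is noun.
Word 3 cannot be adjective — rule 1 would then fail for every completion. It is noun.
That leaves exactly one tagging: conjunction noun noun determiner noun preposition preposition.
Verifying each rule — rule 1 ok; rule 2 ok; rule 3 ok; rule 4 ok; rule 5 ok.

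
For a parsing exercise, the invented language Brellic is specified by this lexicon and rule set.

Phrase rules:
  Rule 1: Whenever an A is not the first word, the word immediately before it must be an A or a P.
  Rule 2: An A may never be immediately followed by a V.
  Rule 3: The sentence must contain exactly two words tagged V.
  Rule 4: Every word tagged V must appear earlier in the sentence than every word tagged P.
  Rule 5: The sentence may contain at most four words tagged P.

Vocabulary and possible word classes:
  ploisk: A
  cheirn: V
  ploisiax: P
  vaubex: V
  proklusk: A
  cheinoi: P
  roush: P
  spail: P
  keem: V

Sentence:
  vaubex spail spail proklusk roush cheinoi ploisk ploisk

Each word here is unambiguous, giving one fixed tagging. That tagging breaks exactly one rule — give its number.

Fixed tagging: V P P A P P A A.
Rule check: R1 holds, R2 holds, R3 violated, R4 holds, R5 holds.
Only rule 3 fails.

3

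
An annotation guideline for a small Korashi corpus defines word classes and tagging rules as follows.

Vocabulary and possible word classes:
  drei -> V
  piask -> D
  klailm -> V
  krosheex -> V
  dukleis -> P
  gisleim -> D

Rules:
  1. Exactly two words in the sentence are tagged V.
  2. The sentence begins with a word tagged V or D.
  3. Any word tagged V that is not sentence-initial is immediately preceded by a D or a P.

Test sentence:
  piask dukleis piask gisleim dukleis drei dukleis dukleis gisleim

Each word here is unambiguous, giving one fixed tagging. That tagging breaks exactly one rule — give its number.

Fixed tagging: D P D D P V P P D.
Rule check: R1 fail, R2 pass, R3 pass.
Only rule 1 fails.

1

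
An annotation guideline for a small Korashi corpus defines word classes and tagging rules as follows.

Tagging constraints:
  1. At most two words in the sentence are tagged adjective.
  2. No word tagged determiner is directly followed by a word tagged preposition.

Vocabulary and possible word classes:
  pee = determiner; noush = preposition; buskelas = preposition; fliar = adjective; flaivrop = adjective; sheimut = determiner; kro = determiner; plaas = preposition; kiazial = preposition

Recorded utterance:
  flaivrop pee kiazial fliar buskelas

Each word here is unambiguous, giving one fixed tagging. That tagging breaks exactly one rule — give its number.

Fixed tagging: adjective determiner preposition adjective preposition.
Rule check: R1 holds, R2 violated.
Only rule 2 fails.

2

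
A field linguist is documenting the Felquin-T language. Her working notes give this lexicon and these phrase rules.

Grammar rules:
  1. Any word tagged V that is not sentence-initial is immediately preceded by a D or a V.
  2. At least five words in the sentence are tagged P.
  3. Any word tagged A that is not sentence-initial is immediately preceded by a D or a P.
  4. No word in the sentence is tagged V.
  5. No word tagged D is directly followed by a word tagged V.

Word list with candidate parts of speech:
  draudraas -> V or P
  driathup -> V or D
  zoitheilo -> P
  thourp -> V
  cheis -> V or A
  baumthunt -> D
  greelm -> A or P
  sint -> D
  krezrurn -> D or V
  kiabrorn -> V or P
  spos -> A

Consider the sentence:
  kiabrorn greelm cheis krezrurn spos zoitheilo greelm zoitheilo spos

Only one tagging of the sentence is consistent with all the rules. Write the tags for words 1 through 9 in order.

P P A D A P P P A

Candidates per position — 1:kiabrorn {V,P}; 2:greelm {A,P}; 3:cheis {V,A}; 4:krezrurn {D,V}; 5:spos {A}; 6:zoitheilo {P}; 7:greelm {A,P}; 8:zoitheilo {P}; 9:spos {A}.
Position 1: tagging it V would leave rule 2 unsatisfiable, so it must be P.
Position 2: tagging it A would leave rule 2 unsatisfiable, so it must be P.
Position 3: tagging it V would leave rule 1 unsatisfiable, so it must be A.
Position 4: tagging it V would leave rule 1 unsatisfiable, so it must be D.
Position 7: tagging it A would leave rule 2 unsatisfiable, so it must be P.
So the tagging must be: P P A D A P P P A.
Rule-by-rule: rule 1 satisfied; rule 2 satisfied; rule 3 satisfied; rule 4 satisfied; rule 5 satisfied.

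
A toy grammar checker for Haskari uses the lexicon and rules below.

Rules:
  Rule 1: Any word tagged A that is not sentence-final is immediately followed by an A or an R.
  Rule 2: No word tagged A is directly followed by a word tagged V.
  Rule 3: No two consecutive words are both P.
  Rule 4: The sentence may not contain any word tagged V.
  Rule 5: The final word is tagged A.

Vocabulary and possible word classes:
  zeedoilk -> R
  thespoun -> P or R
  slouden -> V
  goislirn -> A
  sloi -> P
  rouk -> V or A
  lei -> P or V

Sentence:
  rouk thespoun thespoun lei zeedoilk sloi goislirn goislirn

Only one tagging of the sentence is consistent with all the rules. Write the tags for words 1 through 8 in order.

Candidates per position — 1:rouk {V,A}; 2:thespoun {P,R}; 3:thespoun {P,R}; 4:lei {P,V}; 5:zeedoilk {R}; 6:sloi {P}; 7:goislirn {A}; 8:goislirn {A}.
Position 1: tagging it V would leave rule 4 unsatisfiable, so it must be A.
Position 2: tagging it P would leave rule 1 unsatisfiable, so it must be R.
Position 4: tagging it V would leave rule 4 unsatisfiable, so it must be P.
Position 3: tagging it P would leave rule 3 unsatisfiable, so it must be R.
That leaves exactly one tagging: A R R P R P A A.
Check: rule 1 holds; rule 2 holds; rule 3 holds; rule 4 holds; rule 5 holds.

A R R P R P A A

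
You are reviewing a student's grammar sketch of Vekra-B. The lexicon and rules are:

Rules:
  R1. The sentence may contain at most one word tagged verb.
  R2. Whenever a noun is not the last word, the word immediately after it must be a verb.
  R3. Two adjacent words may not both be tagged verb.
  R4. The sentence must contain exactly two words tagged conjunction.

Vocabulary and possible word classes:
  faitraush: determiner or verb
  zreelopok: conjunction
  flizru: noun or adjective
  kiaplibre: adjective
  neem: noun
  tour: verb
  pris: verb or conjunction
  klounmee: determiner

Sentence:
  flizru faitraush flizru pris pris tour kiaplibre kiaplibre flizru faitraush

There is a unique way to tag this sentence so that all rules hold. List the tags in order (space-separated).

Candidates per position — 1:flizru {noun,adjective}; 2:faitraush {determiner,verb}; 3:flizru {noun,adjective}; 4:pris {verb,conjunction}; 5:pris {verb,conjunction}; 6:tour {verb}; 7:kiaplibre {adjective}; 8:kiaplibre {adjective}; 9:flizru {noun,adjective}; 10:faitraush {determiner,verb}.
Word 2 cannot be verb — rule 1 would then fail for every completion. It is determiner.
Word 4 cannot be verb — rule 1 would then fail for every completion. It is conjunction.
Word 5 cannot be verb — rule 1 would then fail for every completion. It is conjunction.
Word 10 cannot be verb — rule 1 would then fail for every completion. It is determiner.
Word 1 cannot be noun — rule 2 would then fail for every completion. It is adjective.
Word 3 cannot be noun — rule 2 would then fail for every completion. It is adjective.
Word 9 cannot be noun — rule 2 would then fail for every completion. It is adjective.
The unique satisfying tagging is: adjective determiner adjective conjunction conjunction verb adjective adjective adjective determiner.
Check: rule 1 ✓; rule 2 ✓; rule 3 ✓; rule 4 ✓.

adjective determiner adjective conjunction conjunction verb adjective adjective adjective determiner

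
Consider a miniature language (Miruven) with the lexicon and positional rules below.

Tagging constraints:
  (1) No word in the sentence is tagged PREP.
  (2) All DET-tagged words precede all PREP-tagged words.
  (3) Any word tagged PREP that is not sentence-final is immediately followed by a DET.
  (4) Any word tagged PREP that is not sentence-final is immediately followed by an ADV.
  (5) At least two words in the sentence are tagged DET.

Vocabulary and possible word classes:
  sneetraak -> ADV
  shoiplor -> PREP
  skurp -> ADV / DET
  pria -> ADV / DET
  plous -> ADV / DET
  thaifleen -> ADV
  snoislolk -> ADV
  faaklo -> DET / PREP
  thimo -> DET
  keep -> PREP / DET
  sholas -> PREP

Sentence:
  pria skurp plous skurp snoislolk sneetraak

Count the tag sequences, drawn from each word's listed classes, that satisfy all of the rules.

11

Candidates per position — 1:pria {ADV,DET}; 2:skurp {ADV,DET}; 3:plous {ADV,DET}; 4:skurp {ADV,DET}; 5:snoislolk {ADV}; 6:sneetraak {ADV}.
There are 16 candidate sequences in total.
Checking each against the rules leaves 11 sequences.
Count = 11.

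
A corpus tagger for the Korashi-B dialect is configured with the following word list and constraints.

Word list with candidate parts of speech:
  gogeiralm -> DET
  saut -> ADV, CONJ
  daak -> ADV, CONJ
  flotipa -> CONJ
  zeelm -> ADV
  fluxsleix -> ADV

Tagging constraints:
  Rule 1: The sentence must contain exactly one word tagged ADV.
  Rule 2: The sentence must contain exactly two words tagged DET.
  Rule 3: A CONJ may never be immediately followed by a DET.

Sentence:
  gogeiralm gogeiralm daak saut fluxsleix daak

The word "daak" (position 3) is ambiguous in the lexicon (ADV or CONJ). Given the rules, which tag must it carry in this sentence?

Candidates per position — 1:gogeiralm {DET}; 2:gogeiralm {DET}; 3:daak {ADV,CONJ}; 4:saut {ADV,CONJ}; 5:fluxsleix {ADV}; 6:daak {ADV,CONJ}.
At position 3, choosing ADV makes rule 1 impossible to satisfy; hence CONJ.
At position 4, choosing ADV makes rule 1 impossible to satisfy; hence CONJ.
At position 6, choosing ADV makes rule 1 impossible to satisfy; hence CONJ.
So the tagging must be: DET DET CONJ CONJ ADV CONJ.
Checking: rule 1 ✓; rule 2 ✓; rule 3 ✓.

CONJ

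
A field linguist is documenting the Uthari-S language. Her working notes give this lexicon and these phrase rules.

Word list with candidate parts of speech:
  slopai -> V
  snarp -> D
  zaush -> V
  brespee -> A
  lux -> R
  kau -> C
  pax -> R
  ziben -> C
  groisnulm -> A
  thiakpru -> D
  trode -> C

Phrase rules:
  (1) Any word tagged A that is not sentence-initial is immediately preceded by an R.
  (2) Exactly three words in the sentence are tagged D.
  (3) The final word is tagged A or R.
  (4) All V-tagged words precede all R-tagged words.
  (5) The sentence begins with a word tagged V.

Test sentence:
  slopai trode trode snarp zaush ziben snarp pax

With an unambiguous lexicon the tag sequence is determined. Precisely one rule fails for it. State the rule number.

Fixed tagging: V C C D V C D R.
Rule check: R1 holds, R2 violated, R3 holds, R4 holds, R5 holds.
Only rule 2 fails.

2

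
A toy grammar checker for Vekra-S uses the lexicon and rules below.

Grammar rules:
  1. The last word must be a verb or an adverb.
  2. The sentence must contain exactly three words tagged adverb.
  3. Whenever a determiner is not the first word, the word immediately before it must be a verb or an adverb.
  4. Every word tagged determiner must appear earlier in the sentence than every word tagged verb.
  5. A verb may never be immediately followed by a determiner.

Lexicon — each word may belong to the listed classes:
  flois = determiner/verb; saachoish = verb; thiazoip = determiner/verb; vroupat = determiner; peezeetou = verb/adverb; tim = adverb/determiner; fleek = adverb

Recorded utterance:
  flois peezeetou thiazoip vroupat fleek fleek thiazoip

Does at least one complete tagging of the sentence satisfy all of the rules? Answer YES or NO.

Candidates per position — 1:flois {determiner,verb}; 2:peezeetou {verb,adverb}; 3:thiazoip {determiner,verb}; 4:vroupat {determiner}; 5:fleek {adverb}; 6:fleek {adverb}; 7:thiazoip {determiner,verb}.
Every candidate sequence violates at least one rule; no consistent tagging exists.

NO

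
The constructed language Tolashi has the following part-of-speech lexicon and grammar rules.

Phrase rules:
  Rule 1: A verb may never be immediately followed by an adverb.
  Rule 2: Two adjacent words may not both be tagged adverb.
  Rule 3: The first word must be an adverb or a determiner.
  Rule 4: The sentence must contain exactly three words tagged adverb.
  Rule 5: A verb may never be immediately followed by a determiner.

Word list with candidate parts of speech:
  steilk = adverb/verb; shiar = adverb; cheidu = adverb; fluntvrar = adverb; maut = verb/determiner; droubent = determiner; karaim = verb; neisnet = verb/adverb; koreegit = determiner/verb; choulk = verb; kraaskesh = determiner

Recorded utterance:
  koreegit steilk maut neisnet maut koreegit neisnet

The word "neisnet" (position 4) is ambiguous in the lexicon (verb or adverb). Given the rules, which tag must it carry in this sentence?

adverb

Candidates per position — 1:koreegit {determiner,verb}; 2:steilk {adverb,verb}; 3:maut {verb,determiner}; 4:neisnet {verb,adverb}; 5:maut {verb,determiner}; 6:koreegit {determiner,verb}; 7:neisnet {verb,adverb}.
If word 1 were verb, no tagging could satisfy rule 3; so word 1 is determiner.
If word 2 were verb, no tagging could satisfy rule 4; so word 2 is adverb.
If word 4 were verb, no tagging could satisfy rule 4; so word 4 is adverb.
If word 7 were verb, no tagging could satisfy rule 4; so word 7 is adverb.
If word 3 were verb, no tagging could satisfy rule 1; so word 3 is determiner.
If word 6 were verb, no tagging could satisfy rule 1; so word 6 is determiner.
If word 5 were verb, no tagging could satisfy rule 5; so word 5 is determiner.
The unique satisfying tagging is: determiner adverb determiner adverb determiner determiner adverb.
Checking: rule 1 satisfied; rule 2 satisfied; rule 3 satisfied; rule 4 satisfied; rule 5 satisfied.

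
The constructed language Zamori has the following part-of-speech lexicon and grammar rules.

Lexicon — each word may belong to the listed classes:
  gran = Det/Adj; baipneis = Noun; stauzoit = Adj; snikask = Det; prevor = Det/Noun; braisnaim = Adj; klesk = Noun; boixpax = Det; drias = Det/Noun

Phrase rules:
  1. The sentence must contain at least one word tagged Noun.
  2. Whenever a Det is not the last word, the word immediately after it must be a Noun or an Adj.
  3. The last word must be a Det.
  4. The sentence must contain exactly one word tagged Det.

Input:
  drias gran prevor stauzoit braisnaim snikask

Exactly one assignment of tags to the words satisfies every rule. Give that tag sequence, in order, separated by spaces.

Noun Adj Noun Adj Adj Det

Candidates per position — 1:drias {Det,Noun}; 2:gran {Det,Adj}; 3:prevor {Det,Noun}; 4:stauzoit {Adj}; 5:braisnaim {Adj}; 6:snikask {Det}.
Word 1 cannot be Det — rule 4 would then fail for every completion. It is Noun.
Word 2 cannot be Det — rule 4 would then fail for every completion. It is Adj.
Word 3 cannot be Det — rule 4 would then fail for every completion. It is Noun.
The unique satisfying tagging is: Noun Adj Noun Adj Adj Det.
Check: rule 1 holds; rule 2 holds; rule 3 holds; rule 4 holds.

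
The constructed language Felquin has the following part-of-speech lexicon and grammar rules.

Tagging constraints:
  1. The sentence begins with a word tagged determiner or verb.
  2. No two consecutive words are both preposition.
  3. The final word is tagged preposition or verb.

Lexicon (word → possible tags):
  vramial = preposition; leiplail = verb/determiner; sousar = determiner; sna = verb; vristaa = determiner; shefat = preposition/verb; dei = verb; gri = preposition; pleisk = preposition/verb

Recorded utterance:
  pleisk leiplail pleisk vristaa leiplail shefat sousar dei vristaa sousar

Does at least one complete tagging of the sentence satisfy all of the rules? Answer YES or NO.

NO

Candidates per position — 1:pleisk {preposition,verb}; 2:leiplail {verb,determiner}; 3:pleisk {preposition,verb}; 4:vristaa {determiner}; 5:leiplail {verb,determiner}; 6:shefat {preposition,verb}; 7:sousar {determiner}; 8:dei {verb}; 9:vristaa {determiner}; 10:sousar {determiner}.
Rule 3 cannot be satisfied by any choice of tags from the lexicon.
So there is no consistent tagging.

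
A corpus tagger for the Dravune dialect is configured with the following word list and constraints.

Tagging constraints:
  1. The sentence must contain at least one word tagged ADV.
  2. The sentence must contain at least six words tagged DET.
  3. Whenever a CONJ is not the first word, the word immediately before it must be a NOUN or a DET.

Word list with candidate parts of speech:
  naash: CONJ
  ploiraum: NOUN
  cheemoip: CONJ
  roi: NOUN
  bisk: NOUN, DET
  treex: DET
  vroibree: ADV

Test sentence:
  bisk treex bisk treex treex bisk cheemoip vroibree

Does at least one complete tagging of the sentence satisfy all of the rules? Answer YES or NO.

Candidates per position — 1:bisk {NOUN,DET}; 2:treex {DET}; 3:bisk {NOUN,DET}; 4:treex {DET}; 5:treex {DET}; 6:bisk {NOUN,DET}; 7:cheemoip {CONJ}; 8:vroibree {ADV}.
One satisfying assignment: DET DET DET DET DET DET CONJ ADV.
Check: rule 1 satisfied; rule 2 satisfied; rule 3 satisfied.

YES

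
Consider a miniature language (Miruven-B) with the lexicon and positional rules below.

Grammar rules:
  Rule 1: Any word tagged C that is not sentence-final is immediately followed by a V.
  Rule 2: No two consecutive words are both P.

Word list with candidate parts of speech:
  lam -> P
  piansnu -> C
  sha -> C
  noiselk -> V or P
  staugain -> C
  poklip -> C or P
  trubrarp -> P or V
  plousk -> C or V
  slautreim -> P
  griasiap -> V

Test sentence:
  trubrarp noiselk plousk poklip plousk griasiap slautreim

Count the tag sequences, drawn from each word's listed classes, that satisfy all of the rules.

Candidates per position — 1:trubrarp {P,V}; 2:noiselk {V,P}; 3:plousk {C,V}; 4:poklip {C,P}; 5:plousk {C,V}; 6:griasiap {V}; 7:slautreim {P}.
There are 32 candidate sequences in total.
Checking each against the rules leaves 9 sequences.
Count = 9.

9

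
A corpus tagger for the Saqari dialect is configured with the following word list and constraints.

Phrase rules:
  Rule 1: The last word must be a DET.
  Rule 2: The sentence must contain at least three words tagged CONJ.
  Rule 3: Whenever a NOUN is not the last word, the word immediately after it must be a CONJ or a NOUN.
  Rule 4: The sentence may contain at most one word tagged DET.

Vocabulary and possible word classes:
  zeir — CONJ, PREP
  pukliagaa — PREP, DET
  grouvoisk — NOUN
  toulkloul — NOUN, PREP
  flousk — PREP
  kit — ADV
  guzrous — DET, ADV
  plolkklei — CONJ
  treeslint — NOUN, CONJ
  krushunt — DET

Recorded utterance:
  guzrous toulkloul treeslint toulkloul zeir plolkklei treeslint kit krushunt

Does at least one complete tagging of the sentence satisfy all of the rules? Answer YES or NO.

Candidates per position — 1:guzrous {DET,ADV}; 2:toulkloul {NOUN,PREP}; 3:treeslint {NOUN,CONJ}; 4:toulkloul {NOUN,PREP}; 5:zeir {CONJ,PREP}; 6:plolkklei {CONJ}; 7:treeslint {NOUN,CONJ}; 8:kit {ADV}; 9:krushunt {DET}.
One satisfying assignment: ADV NOUN CONJ PREP CONJ CONJ CONJ ADV DET.
Rule-by-rule: rule 1 holds; rule 2 holds; rule 3 holds; rule 4 holds.

YES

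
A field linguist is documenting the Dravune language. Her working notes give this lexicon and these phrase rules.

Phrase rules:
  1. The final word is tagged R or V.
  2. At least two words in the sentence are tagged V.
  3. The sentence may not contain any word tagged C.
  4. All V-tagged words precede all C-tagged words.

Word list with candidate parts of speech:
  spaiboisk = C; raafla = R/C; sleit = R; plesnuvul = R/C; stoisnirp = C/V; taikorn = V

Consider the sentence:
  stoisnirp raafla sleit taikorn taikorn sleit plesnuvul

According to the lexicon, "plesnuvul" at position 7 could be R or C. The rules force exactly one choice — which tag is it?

Candidates per position — 1:stoisnirp {C,V}; 2:raafla {R,C}; 3:sleit {R}; 4:taikorn {V}; 5:taikorn {V}; 6:sleit {R}; 7:plesnuvul {R,C}.
Position 1: tagging it C would leave rule 3 unsatisfiable, so it must be V.
Position 2: tagging it C would leave rule 3 unsatisfiable, so it must be R.
Position 7: tagging it C would leave rule 1 unsatisfiable, so it must be R.
The unique satisfying tagging is: V R R V V R R.
Rule-by-rule: rule 1 ok; rule 2 ok; rule 3 ok; rule 4 ok.

R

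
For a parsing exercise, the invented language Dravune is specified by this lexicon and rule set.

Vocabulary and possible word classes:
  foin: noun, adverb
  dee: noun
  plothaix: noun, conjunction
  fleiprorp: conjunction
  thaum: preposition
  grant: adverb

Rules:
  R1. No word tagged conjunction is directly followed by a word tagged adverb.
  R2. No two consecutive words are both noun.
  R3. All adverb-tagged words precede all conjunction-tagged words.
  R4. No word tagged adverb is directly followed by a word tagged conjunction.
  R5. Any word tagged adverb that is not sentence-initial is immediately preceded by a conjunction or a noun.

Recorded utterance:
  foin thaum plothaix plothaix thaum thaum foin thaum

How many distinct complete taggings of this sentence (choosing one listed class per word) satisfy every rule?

Candidates per position — 1:foin {noun,adverb}; 2:thaum {preposition}; 3:plothaix {noun,conjunction}; 4:plothaix {noun,conjunction}; 5:thaum {preposition}; 6:thaum {preposition}; 7:foin {noun,adverb}; 8:thaum {preposition}.
There are 16 candidate sequences in total.
Checking each against the rules leaves 6 sequences.
Count = 6.

6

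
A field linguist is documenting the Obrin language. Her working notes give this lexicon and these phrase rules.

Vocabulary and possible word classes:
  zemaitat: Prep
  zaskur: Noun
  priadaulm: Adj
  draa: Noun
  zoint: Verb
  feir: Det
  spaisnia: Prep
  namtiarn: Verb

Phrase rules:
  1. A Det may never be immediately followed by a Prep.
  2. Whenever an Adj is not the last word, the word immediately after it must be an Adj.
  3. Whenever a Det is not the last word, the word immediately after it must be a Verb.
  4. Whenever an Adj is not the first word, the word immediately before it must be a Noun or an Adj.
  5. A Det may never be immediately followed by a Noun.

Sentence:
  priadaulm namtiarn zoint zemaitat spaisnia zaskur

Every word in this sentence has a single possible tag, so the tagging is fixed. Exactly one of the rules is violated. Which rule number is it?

Fixed tagging: Adj Verb Verb Prep Prep Noun.
Rule check: R1 pass, R2 fail, R3 pass, R4 pass, R5 pass.
Only rule 2 fails.

2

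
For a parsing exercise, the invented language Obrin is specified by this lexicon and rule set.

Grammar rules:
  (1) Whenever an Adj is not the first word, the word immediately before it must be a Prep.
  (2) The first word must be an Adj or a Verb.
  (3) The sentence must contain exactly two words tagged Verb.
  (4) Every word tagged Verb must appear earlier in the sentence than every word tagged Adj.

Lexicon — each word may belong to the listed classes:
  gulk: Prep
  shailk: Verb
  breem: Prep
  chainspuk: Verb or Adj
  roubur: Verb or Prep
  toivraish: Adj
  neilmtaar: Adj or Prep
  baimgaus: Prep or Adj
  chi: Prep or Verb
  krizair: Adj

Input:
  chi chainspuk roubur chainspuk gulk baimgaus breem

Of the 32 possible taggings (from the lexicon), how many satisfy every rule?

2

Candidates per position — 1:chi {Prep,Verb}; 2:chainspuk {Verb,Adj}; 3:roubur {Verb,Prep}; 4:chainspuk {Verb,Adj}; 5:gulk {Prep}; 6:baimgaus {Prep,Adj}; 7:breem {Prep}.
There are 32 candidate sequences in total.
The sequences that satisfy every rule: Verb Verb Prep Adj Prep Prep Prep; Verb Verb Prep Adj Prep Adj Prep.
Count = 2.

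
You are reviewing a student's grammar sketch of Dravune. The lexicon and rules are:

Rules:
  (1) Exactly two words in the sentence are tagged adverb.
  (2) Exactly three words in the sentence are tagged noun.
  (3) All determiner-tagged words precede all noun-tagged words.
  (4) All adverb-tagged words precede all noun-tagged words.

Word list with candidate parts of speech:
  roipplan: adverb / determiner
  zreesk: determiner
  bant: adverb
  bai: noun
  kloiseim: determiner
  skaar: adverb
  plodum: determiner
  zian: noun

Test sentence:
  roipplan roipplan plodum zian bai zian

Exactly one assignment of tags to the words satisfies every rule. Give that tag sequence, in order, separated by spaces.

adverb adverb determiner noun noun noun

Candidates per position — 1:roipplan {adverb,determiner}; 2:roipplan {adverb,determiner}; 3:plodum {determiner}; 4:zian {noun}; 5:bai {noun}; 6:zian {noun}.
Position 1: tagging it determiner would leave rule 1 unsatisfiable, so it must be adverb.
Position 2: tagging it determiner would leave rule 1 unsatisfiable, so it must be adverb.
That leaves exactly one tagging: adverb adverb determiner noun noun noun.
Check: rule 1 holds; rule 2 holds; rule 3 holds; rule 4 holds.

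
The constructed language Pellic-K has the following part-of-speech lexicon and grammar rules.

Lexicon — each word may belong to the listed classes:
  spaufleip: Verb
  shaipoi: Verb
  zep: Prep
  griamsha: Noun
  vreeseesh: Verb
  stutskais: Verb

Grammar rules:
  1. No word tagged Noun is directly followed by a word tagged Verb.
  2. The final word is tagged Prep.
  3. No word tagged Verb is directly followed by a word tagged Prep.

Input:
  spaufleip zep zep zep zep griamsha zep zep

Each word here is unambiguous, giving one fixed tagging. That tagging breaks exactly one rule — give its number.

3

Fixed tagging: Verb Prep Prep Prep Prep Noun Prep Prep.
Applying the rules: R1 ok, R2 ok, R3 fails.
Only rule 3 fails.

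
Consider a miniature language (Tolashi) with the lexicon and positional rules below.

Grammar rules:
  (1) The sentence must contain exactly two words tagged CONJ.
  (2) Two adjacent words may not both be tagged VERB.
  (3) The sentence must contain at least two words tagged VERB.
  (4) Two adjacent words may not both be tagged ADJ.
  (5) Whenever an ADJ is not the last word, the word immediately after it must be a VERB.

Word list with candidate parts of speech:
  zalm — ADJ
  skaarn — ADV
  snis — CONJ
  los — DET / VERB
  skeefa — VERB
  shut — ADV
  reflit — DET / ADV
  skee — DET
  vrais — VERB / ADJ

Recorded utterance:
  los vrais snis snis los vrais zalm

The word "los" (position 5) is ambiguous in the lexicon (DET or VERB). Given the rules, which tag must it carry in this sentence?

DET

Candidates per position — 1:los {DET,VERB}; 2:vrais {VERB,ADJ}; 3:snis {CONJ}; 4:snis {CONJ}; 5:los {DET,VERB}; 6:vrais {VERB,ADJ}; 7:zalm {ADJ}.
If word 2 were ADJ, no tagging could satisfy rule 5; so word 2 is VERB.
If word 6 were ADJ, no tagging could satisfy rule 4; so word 6 is VERB.
If word 1 were VERB, no tagging could satisfy rule 2; so word 1 is DET.
If word 5 were VERB, no tagging could satisfy rule 2; so word 5 is DET.
That leaves exactly one tagging: DET VERB CONJ CONJ DET VERB ADJ.
Rule-by-rule: rule 1 ok; rule 2 ok; rule 3 ok; rule 4 ok; rule 5 ok.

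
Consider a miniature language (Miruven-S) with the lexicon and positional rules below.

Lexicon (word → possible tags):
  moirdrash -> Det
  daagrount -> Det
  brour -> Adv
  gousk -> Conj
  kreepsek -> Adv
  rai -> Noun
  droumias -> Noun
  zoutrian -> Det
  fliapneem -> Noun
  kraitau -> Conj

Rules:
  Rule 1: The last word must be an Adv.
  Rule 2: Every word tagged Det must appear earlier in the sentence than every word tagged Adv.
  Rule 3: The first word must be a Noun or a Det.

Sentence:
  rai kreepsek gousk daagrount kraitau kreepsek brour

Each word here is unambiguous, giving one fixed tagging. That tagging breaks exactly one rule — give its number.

Fixed tagging: Noun Adv Conj Det Conj Adv Adv.
Applying the rules: R1 pass, R2 fail, R3 pass.
Only rule 2 fails.

2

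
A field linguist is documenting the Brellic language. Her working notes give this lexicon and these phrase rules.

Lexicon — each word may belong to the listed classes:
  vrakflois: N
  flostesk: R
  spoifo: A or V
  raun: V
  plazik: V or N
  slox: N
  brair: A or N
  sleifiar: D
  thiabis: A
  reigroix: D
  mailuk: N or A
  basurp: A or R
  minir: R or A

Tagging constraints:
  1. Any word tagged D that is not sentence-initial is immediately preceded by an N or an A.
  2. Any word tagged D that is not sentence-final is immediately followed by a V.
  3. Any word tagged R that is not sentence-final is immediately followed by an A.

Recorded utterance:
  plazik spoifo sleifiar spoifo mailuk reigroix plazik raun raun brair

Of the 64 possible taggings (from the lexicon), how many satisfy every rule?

8

Candidates per position — 1:plazik {V,N}; 2:spoifo {A,V}; 3:sleifiar {D}; 4:spoifo {A,V}; 5:mailuk {N,A}; 6:reigroix {D}; 7:plazik {V,N}; 8:raun {V}; 9:raun {V}; 10:brair {A,N}.
There are 64 candidate sequences in total.
Checking each against the rules leaves 8 sequences.
Count = 8.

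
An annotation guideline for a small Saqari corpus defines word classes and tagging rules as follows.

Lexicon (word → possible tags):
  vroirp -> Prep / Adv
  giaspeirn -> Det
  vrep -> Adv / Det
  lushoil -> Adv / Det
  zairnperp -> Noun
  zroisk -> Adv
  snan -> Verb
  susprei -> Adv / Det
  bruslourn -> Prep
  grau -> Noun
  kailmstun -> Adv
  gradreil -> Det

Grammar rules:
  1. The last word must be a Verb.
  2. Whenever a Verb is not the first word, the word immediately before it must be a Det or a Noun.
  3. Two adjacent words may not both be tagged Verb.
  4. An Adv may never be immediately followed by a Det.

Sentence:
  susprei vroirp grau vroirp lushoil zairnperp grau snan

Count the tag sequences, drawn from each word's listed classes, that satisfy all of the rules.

Candidates per position — 1:susprei {Adv,Det}; 2:vroirp {Prep,Adv}; 3:grau {Noun}; 4:vroirp {Prep,Adv}; 5:lushoil {Adv,Det}; 6:zairnperp {Noun}; 7:grau {Noun}; 8:snan {Verb}.
There are 16 candidate sequences in total.
Checking each against the rules leaves 12 sequences.
Count = 12.

12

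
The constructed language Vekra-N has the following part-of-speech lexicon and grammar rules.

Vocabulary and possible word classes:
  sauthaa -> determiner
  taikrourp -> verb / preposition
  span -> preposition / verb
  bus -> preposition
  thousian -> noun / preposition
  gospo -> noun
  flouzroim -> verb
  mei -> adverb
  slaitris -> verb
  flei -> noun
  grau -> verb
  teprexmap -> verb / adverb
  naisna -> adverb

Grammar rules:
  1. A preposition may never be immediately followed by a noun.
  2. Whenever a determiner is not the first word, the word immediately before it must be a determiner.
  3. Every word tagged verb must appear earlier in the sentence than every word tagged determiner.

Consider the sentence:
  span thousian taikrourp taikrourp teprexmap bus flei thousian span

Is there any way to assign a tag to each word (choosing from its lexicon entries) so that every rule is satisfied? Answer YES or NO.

NO

Candidates per position — 1:span {preposition,verb}; 2:thousian {noun,preposition}; 3:taikrourp {verb,preposition}; 4:taikrourp {verb,preposition}; 5:teprexmap {verb,adverb}; 6:bus {preposition}; 7:flei {noun}; 8:thousian {noun,preposition}; 9:span {preposition,verb}.
Rule 1 cannot be satisfied by any choice of tags from the lexicon.
So there is no consistent tagging.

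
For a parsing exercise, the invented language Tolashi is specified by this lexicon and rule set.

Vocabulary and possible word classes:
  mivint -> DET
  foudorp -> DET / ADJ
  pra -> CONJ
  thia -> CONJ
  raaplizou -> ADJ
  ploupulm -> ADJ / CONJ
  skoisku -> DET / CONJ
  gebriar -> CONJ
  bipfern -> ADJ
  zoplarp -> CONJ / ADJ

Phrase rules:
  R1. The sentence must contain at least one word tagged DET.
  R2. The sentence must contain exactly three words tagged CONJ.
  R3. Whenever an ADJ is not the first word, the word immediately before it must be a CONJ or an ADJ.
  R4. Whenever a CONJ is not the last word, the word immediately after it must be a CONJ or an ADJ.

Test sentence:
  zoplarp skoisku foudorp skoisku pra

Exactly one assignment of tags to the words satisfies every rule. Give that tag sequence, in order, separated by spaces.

Candidates per position — 1:zoplarp {CONJ,ADJ}; 2:skoisku {DET,CONJ}; 3:foudorp {DET,ADJ}; 4:skoisku {DET,CONJ}; 5:pra {CONJ}.
The remaining ambiguous positions (1, 2, 3, 4) are resolved jointly — only one combination satisfies every rule.
The unique satisfying tagging is: CONJ CONJ ADJ DET CONJ.
Checking: rule 1 ✓; rule 2 ✓; rule 3 ✓; rule 4 ✓.

CONJ CONJ ADJ DET CONJ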